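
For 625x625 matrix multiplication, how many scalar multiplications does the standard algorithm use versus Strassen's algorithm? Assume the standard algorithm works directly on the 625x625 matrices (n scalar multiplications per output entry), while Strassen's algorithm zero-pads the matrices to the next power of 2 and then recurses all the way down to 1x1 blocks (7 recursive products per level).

Matrix multiplication for 625x625 matrices:

Strassen's algorithm requires power-of-2 dimensions. Pad 625x625 to 1024x1024 (next power of 2).

Standard algorithm: 625^3 = 244140625 multiplications
Strassen's algorithm: 7^(log2(1024)) = 7^10 = 282475249 multiplications
Difference: 244140625 - 282475249 = -38334624 (Strassen uses MORE here due to padding overhead — for small or just-over-power-of-2 n, padding can outweigh the per-level savings)

Standard: 244140625 multiplications (625^3). Strassen: 282475249 multiplications (7^10, after padding to 1024x1024). Strassen reduces 8 recursive multiplications to 7 at each level.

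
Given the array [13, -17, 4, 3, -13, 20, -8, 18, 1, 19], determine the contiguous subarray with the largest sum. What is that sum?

Using Kadane's algorithm on [13, -17, 4, 3, -13, 20, -8, 18, 1, 19]:

Scanning through the array:
Position 1 (value -17): max_ending_here = -4, max_so_far = 13
Position 2 (value 4): max_ending_here = 4, max_so_far = 13
Position 3 (value 3): max_ending_here = 7, max_so_far = 13
Position 4 (value -13): max_ending_here = -6, max_so_far = 13
Position 5 (value 20): max_ending_here = 20, max_so_far = 20
Position 6 (value -8): max_ending_here = 12, max_so_far = 20
Position 7 (value 18): max_ending_here = 30, max_so_far = 30
Position 8 (value 1): max_ending_here = 31, max_so_far = 31
Position 9 (value 19): max_ending_here = 50, max_so_far = 50

Maximum subarray: [20, -8, 18, 1, 19]
Maximum sum: 50

The maximum subarray is [20, -8, 18, 1, 19] with sum 50. This subarray runs from index 5 to index 9.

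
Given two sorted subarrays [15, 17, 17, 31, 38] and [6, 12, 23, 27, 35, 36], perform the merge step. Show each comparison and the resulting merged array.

Merging process:

Compare 15 vs 6: take 6 from right. Merged: [6]
Compare 15 vs 12: take 12 from right. Merged: [6, 12]
Compare 15 vs 23: take 15 from left. Merged: [6, 12, 15]
Compare 17 vs 23: take 17 from left. Merged: [6, 12, 15, 17]
Compare 17 vs 23: take 17 from left. Merged: [6, 12, 15, 17, 17]
Compare 31 vs 23: take 23 from right. Merged: [6, 12, 15, 17, 17, 23]
Compare 31 vs 27: take 27 from right. Merged: [6, 12, 15, 17, 17, 23, 27]
Compare 31 vs 35: take 31 from left. Merged: [6, 12, 15, 17, 17, 23, 27, 31]
Compare 38 vs 35: take 35 from right. Merged: [6, 12, 15, 17, 17, 23, 27, 31, 35]
Compare 38 vs 36: take 36 from right. Merged: [6, 12, 15, 17, 17, 23, 27, 31, 35, 36]
Append remaining from left: [38]. Merged: [6, 12, 15, 17, 17, 23, 27, 31, 35, 36, 38]

Final merged array: [6, 12, 15, 17, 17, 23, 27, 31, 35, 36, 38]
Total comparisons: 10

The merged array is [6, 12, 15, 17, 17, 23, 27, 31, 35, 36, 38], requiring 10 comparisons. The merge step runs in O(n) time where n is the total number of elements.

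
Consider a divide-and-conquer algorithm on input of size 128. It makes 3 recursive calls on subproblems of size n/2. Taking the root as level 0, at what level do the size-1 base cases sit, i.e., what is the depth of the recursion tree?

For divide and conquer with division factor 2:

Problem sizes at each level:
Level 0: 128
Level 1: 64
Level 2: 32
Level 3: 16
Level 4: 8
Level 5: 4
Level 6: 2
Level 7: 1

The root is level 0 and the size-1 base case is level 7 (the tree spans levels 0 through 7, i.e. 8 levels counting the root), so the depth is the number of divisions: log_2(128) = 7

The recursion tree depth is log_2(128) = 7. At each level, the problem size is divided by 2, so it takes 7 divisions to reduce to a base case of size 1. The algorithm makes 3 recursive calls at each level.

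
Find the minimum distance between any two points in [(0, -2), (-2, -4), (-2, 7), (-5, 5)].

Computing all pairwise distances among 4 points:

d((0, -2), (-2, -4)) = 2.8284 <-- minimum
d((0, -2), (-2, 7)) = 9.2195
d((0, -2), (-5, 5)) = 8.6023
d((-2, -4), (-2, 7)) = 11.0
d((-2, -4), (-5, 5)) = 9.4868
d((-2, 7), (-5, 5)) = 3.6056

Closest pair: (0, -2) and (-2, -4) with distance 2.8284

The closest pair is (0, -2) and (-2, -4) with Euclidean distance 2.8284. For 4 points, brute-force pairwise comparison is shown above. For large n, the divide-and-conquer algorithm (sort by x, recurse on halves, check the dividing strip) achieves O(n log n).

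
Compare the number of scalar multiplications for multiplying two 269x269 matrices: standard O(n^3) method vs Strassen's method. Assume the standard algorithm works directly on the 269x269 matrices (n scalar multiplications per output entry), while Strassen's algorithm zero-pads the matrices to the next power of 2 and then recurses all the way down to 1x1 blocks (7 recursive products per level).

Matrix multiplication for 269x269 matrices:

Strassen's algorithm requires power-of-2 dimensions. Pad 269x269 to 512x512 (next power of 2).

Standard algorithm: 269^3 = 19465109 multiplications
Strassen's algorithm: 7^(log2(512)) = 7^9 = 40353607 multiplications
Difference: 19465109 - 40353607 = -20888498 (Strassen uses MORE here due to padding overhead — for small or just-over-power-of-2 n, padding can outweigh the per-level savings)

Standard: 19465109 multiplications (269^3). Strassen: 40353607 multiplications (7^9, after padding to 512x512). Strassen reduces 8 recursive multiplications to 7 at each level.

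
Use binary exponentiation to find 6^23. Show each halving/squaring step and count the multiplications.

Computing 6^23 by squaring (build up from 6^1; each line after the first costs one multiplication):

6^1 = 6
6^2 = (6^1)^2 = 6^2 = 36
6^4 = (6^2)^2 = 36^2 = 1296
6^5 = 6 * 6^4 = 6 * 1296 = 7776
6^10 = (6^5)^2 = 7776^2 = 60466176
6^11 = 6 * 6^10 = 6 * 60466176 = 362797056
6^22 = (6^11)^2 = 362797056^2 = 131621703842267136
6^23 = 6 * 6^22 = 6 * 131621703842267136 = 789730223053602816

Result: 789730223053602816
Multiplications needed: 7 (7 lines after 6^1)

6^23 = 789730223053602816. Using exponentiation by squaring, this requires 7 multiplications. The key idea: if the exponent is even, square the half-power; if odd, multiply by the base once.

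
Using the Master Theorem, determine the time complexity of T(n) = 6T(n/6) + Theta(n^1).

Master Theorem for T(n) = 6T(n/6) + O(n^1):

a = 6, b = 6, c = 1
log_b(a) = log_6(6) = 1.0000

Case 2: c = 1 = log_6(6) = 1.0000
T(n) = O(n^1 log n) = O(n log n)

For T(n) = 6T(n/6) + O(n^1): log_6(6) = 1.0000. This is Case 2 of the Master Theorem (c = log_b(a), equal work at all levels), giving O(n log n).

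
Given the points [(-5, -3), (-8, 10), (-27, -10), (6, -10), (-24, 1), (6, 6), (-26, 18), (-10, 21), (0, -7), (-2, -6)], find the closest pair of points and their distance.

Computing all pairwise distances among 10 points:

d((-5, -3), (-8, 10)) = 13.3417
d((-5, -3), (-27, -10)) = 23.0868
d((-5, -3), (6, -10)) = 13.0384
d((-5, -3), (-24, 1)) = 19.4165
d((-5, -3), (6, 6)) = 14.2127
d((-5, -3), (-26, 18)) = 29.6985
d((-5, -3), (-10, 21)) = 24.5153
d((-5, -3), (0, -7)) = 6.4031
d((-5, -3), (-2, -6)) = 4.2426
d((-8, 10), (-27, -10)) = 27.5862
d((-8, 10), (6, -10)) = 24.4131
d((-8, 10), (-24, 1)) = 18.3576
d((-8, 10), (6, 6)) = 14.5602
d((-8, 10), (-26, 18)) = 19.6977
d((-8, 10), (-10, 21)) = 11.1803
d((-8, 10), (0, -7)) = 18.7883
d((-8, 10), (-2, -6)) = 17.088
d((-27, -10), (6, -10)) = 33.0
d((-27, -10), (-24, 1)) = 11.4018
d((-27, -10), (6, 6)) = 36.6742
d((-27, -10), (-26, 18)) = 28.0179
d((-27, -10), (-10, 21)) = 35.3553
d((-27, -10), (0, -7)) = 27.1662
d((-27, -10), (-2, -6)) = 25.318
d((6, -10), (-24, 1)) = 31.9531
d((6, -10), (6, 6)) = 16.0
d((6, -10), (-26, 18)) = 42.5206
d((6, -10), (-10, 21)) = 34.8855
d((6, -10), (0, -7)) = 6.7082
d((6, -10), (-2, -6)) = 8.9443
d((-24, 1), (6, 6)) = 30.4138
d((-24, 1), (-26, 18)) = 17.1172
d((-24, 1), (-10, 21)) = 24.4131
d((-24, 1), (0, -7)) = 25.2982
d((-24, 1), (-2, -6)) = 23.0868
d((6, 6), (-26, 18)) = 34.176
d((6, 6), (-10, 21)) = 21.9317
d((6, 6), (0, -7)) = 14.3178
d((6, 6), (-2, -6)) = 14.4222
d((-26, 18), (-10, 21)) = 16.2788
d((-26, 18), (0, -7)) = 36.0694
d((-26, 18), (-2, -6)) = 33.9411
d((-10, 21), (0, -7)) = 29.7321
d((-10, 21), (-2, -6)) = 28.1603
d((0, -7), (-2, -6)) = 2.2361 <-- minimum

Closest pair: (0, -7) and (-2, -6) with distance 2.2361

The closest pair is (0, -7) and (-2, -6) with Euclidean distance 2.2361. For 10 points, brute-force pairwise comparison is shown above. For large n, the divide-and-conquer algorithm (sort by x, recurse on halves, check the dividing strip) achieves O(n log n).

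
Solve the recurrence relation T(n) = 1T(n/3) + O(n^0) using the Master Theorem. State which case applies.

Master Theorem for T(n) = 1T(n/3) + O(n^0):

a = 1, b = 3, c = 0
log_b(a) = log_3(1) = 0.0000

Case 2: c = 0 = log_3(1) = 0.0000
T(n) = O(n^0 log n) = O(log n)

For T(n) = 1T(n/3) + O(n^0): log_3(1) = 0.0000. This is Case 2 of the Master Theorem (c = log_b(a), equal work at all levels), giving O(log n).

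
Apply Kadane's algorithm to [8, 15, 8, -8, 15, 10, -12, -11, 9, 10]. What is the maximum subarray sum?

Using Kadane's algorithm on [8, 15, 8, -8, 15, 10, -12, -11, 9, 10]:

Scanning through the array:
Position 1 (value 15): max_ending_here = 23, max_so_far = 23
Position 2 (value 8): max_ending_here = 31, max_so_far = 31
Position 3 (value -8): max_ending_here = 23, max_so_far = 31
Position 4 (value 15): max_ending_here = 38, max_so_far = 38
Position 5 (value 10): max_ending_here = 48, max_so_far = 48
Position 6 (value -12): max_ending_here = 36, max_so_far = 48
Position 7 (value -11): max_ending_here = 25, max_so_far = 48
Position 8 (value 9): max_ending_here = 34, max_so_far = 48
Position 9 (value 10): max_ending_here = 44, max_so_far = 48

Maximum subarray: [8, 15, 8, -8, 15, 10]
Maximum sum: 48

The maximum subarray is [8, 15, 8, -8, 15, 10] with sum 48. This subarray runs from index 0 to index 5.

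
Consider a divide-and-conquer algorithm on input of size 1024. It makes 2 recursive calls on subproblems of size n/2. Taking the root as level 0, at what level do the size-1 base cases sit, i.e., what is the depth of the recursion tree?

For divide and conquer with division factor 2:

Problem sizes at each level:
Level 0: 1024
Level 1: 512
Level 2: 256
Level 3: 128
Level 4: 64
Level 5: 32
Level 6: 16
Level 7: 8
Level 8: 4
Level 9: 2
Level 10: 1

The root is level 0 and the size-1 base case is level 10 (the tree spans levels 0 through 10, i.e. 11 levels counting the root), so the depth is the number of divisions: log_2(1024) = 10

The recursion tree depth is log_2(1024) = 10. At each level, the problem size is divided by 2, so it takes 10 divisions to reduce to a base case of size 1. The algorithm makes 2 recursive calls at each level.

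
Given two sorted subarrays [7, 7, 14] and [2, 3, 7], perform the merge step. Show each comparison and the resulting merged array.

Merging process:

Compare 7 vs 2: take 2 from right. Merged: [2]
Compare 7 vs 3: take 3 from right. Merged: [2, 3]
Compare 7 vs 7: take 7 from left. Merged: [2, 3, 7]
Compare 7 vs 7: take 7 from left. Merged: [2, 3, 7, 7]
Compare 14 vs 7: take 7 from right. Merged: [2, 3, 7, 7, 7]
Append remaining from left: [14]. Merged: [2, 3, 7, 7, 7, 14]

Final merged array: [2, 3, 7, 7, 7, 14]
Total comparisons: 5

The merged array is [2, 3, 7, 7, 7, 14], requiring 5 comparisons. The merge step runs in O(n) time where n is the total number of elements.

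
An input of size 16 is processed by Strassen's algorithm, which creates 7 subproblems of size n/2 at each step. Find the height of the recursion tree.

For divide and conquer with division factor 2:

Problem sizes at each level:
Level 0: 16
Level 1: 8
Level 2: 4
Level 3: 2
Level 4: 1

The root is level 0 and the size-1 base case is level 4 (the tree spans levels 0 through 4, i.e. 5 levels counting the root), so the depth is the number of divisions: log_2(16) = 4

The recursion tree depth is log_2(16) = 4. At each level, the problem size is divided by 2, so it takes 4 divisions to reduce to a base case of size 1. The algorithm makes 7 recursive calls at each level.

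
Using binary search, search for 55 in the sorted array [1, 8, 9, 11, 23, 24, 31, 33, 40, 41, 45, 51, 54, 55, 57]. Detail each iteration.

Binary search for 55 in [1, 8, 9, 11, 23, 24, 31, 33, 40, 41, 45, 51, 54, 55, 57]:

lo=0, hi=14, mid=7, arr[mid]=33 -> 33 < 55, search right half
lo=8, hi=14, mid=11, arr[mid]=51 -> 51 < 55, search right half
lo=12, hi=14, mid=13, arr[mid]=55 -> Found target at index 13!

Binary search finds 55 at index 13 after 3 comparisons. The search repeatedly halves the search space by comparing with the middle element.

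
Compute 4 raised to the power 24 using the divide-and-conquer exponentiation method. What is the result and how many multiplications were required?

Computing 4^24 by squaring (build up from 4^1; each line after the first costs one multiplication):

4^1 = 4
4^2 = (4^1)^2 = 4^2 = 16
4^3 = 4 * 4^2 = 4 * 16 = 64
4^6 = (4^3)^2 = 64^2 = 4096
4^12 = (4^6)^2 = 4096^2 = 16777216
4^24 = (4^12)^2 = 16777216^2 = 281474976710656

Result: 281474976710656
Multiplications needed: 5 (5 lines after 4^1)

4^24 = 281474976710656. Using exponentiation by squaring, this requires 5 multiplications. The key idea: if the exponent is even, square the half-power; if odd, multiply by the base once.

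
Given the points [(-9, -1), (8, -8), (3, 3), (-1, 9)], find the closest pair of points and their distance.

Computing all pairwise distances among 4 points:

d((-9, -1), (8, -8)) = 18.3848
d((-9, -1), (3, 3)) = 12.6491
d((-9, -1), (-1, 9)) = 12.8062
d((8, -8), (3, 3)) = 12.083
d((8, -8), (-1, 9)) = 19.2354
d((3, 3), (-1, 9)) = 7.2111 <-- minimum

Closest pair: (3, 3) and (-1, 9) with distance 7.2111

The closest pair is (3, 3) and (-1, 9) with Euclidean distance 7.2111. For 4 points, brute-force pairwise comparison is shown above. For large n, the divide-and-conquer algorithm (sort by x, recurse on halves, check the dividing strip) achieves O(n log n).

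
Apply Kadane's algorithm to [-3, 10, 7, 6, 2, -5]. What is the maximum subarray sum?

Using Kadane's algorithm on [-3, 10, 7, 6, 2, -5]:

Scanning through the array:
Position 1 (value 10): max_ending_here = 10, max_so_far = 10
Position 2 (value 7): max_ending_here = 17, max_so_far = 17
Position 3 (value 6): max_ending_here = 23, max_so_far = 23
Position 4 (value 2): max_ending_here = 25, max_so_far = 25
Position 5 (value -5): max_ending_here = 20, max_so_far = 25

Maximum subarray: [10, 7, 6, 2]
Maximum sum: 25

The maximum subarray is [10, 7, 6, 2] with sum 25. This subarray runs from index 1 to index 4.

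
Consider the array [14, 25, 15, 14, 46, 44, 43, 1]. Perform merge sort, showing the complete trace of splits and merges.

Merge sort trace:

Split: [14, 25, 15, 14, 46, 44, 43, 1] -> [14, 25, 15, 14] and [46, 44, 43, 1]
  Split: [14, 25, 15, 14] -> [14, 25] and [15, 14]
    Split: [14, 25] -> [14] and [25]
    Merge: [14] + [25] -> [14, 25]
    Split: [15, 14] -> [15] and [14]
    Merge: [15] + [14] -> [14, 15]
  Merge: [14, 25] + [14, 15] -> [14, 14, 15, 25]
  Split: [46, 44, 43, 1] -> [46, 44] and [43, 1]
    Split: [46, 44] -> [46] and [44]
    Merge: [46] + [44] -> [44, 46]
    Split: [43, 1] -> [43] and [1]
    Merge: [43] + [1] -> [1, 43]
  Merge: [44, 46] + [1, 43] -> [1, 43, 44, 46]
Merge: [14, 14, 15, 25] + [1, 43, 44, 46] -> [1, 14, 14, 15, 25, 43, 44, 46]

Final sorted array: [1, 14, 14, 15, 25, 43, 44, 46]

The merge sort proceeds by recursively splitting the array and merging sorted halves.
After all merges, the sorted array is [1, 14, 14, 15, 25, 43, 44, 46].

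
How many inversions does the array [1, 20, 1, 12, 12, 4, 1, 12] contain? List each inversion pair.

Finding inversions in [1, 20, 1, 12, 12, 4, 1, 12]:

(1, 2): arr[1]=20 > arr[2]=1
(1, 3): arr[1]=20 > arr[3]=12
(1, 4): arr[1]=20 > arr[4]=12
(1, 5): arr[1]=20 > arr[5]=4
(1, 6): arr[1]=20 > arr[6]=1
(1, 7): arr[1]=20 > arr[7]=12
(3, 5): arr[3]=12 > arr[5]=4
(3, 6): arr[3]=12 > arr[6]=1
(4, 5): arr[4]=12 > arr[5]=4
(4, 6): arr[4]=12 > arr[6]=1
(5, 6): arr[5]=4 > arr[6]=1

Total inversions: 11

The array has 11 inversion(s): (1,2), (1,3), (1,4), (1,5), (1,6), (1,7), (3,5), (3,6), (4,5), (4,6), (5,6). Each pair (i,j) satisfies i < j and arr[i] > arr[j].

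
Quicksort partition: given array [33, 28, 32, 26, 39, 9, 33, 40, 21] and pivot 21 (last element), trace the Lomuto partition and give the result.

Lomuto partition with pivot = 21:

Initial array: [33, 28, 32, 26, 39, 9, 33, 40, 21]

arr[0]=33 > 21: no swap
arr[1]=28 > 21: no swap
arr[2]=32 > 21: no swap
arr[3]=26 > 21: no swap
arr[4]=39 > 21: no swap
arr[5]=9 <= 21: swap with position 0, array becomes [9, 28, 32, 26, 39, 33, 33, 40, 21]
arr[6]=33 > 21: no swap
arr[7]=40 > 21: no swap

Place pivot at position 1: [9, 21, 32, 26, 39, 33, 33, 40, 28]
Pivot position: 1

After partitioning with pivot 21, the array becomes [9, 21, 32, 26, 39, 33, 33, 40, 28]. The pivot is placed at index 1. All elements to the left of the pivot are <= 21, and all elements to the right are > 21.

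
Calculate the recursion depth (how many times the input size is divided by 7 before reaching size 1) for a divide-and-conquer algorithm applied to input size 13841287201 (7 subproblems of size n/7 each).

For divide and conquer with division factor 7:

Problem sizes at each level:
Level 0: 13841287201
Level 1: 1977326743
Level 2: 282475249
Level 3: 40353607
Level 4: 5764801
Level 5: 823543
Level 6: 117649
Level 7: 16807
Level 8: 2401
Level 9: 343
Level 10: 49
Level 11: 7
Level 12: 1

The root is level 0 and the size-1 base case is level 12 (the tree spans levels 0 through 12, i.e. 13 levels counting the root), so the depth is the number of divisions: log_7(13841287201) = 12

The recursion tree depth is log_7(13841287201) = 12. At each level, the problem size is divided by 7, so it takes 12 divisions to reduce to a base case of size 1. The algorithm makes 7 recursive calls at each level.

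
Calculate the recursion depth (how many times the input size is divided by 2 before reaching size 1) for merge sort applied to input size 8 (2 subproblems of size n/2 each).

For divide and conquer with division factor 2:

Problem sizes at each level:
Level 0: 8
Level 1: 4
Level 2: 2
Level 3: 1

The root is level 0 and the size-1 base case is level 3 (the tree spans levels 0 through 3, i.e. 4 levels counting the root), so the depth is the number of divisions: log_2(8) = 3

The recursion tree depth is log_2(8) = 3. At each level, the problem size is divided by 2, so it takes 3 divisions to reduce to a base case of size 1. The algorithm makes 2 recursive calls at each level.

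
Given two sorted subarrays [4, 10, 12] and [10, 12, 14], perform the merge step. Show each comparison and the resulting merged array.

Merging process:

Compare 4 vs 10: take 4 from left. Merged: [4]
Compare 10 vs 10: take 10 from left. Merged: [4, 10]
Compare 12 vs 10: take 10 from right. Merged: [4, 10, 10]
Compare 12 vs 12: take 12 from left. Merged: [4, 10, 10, 12]
Append remaining from right: [12, 14]. Merged: [4, 10, 10, 12, 12, 14]

Final merged array: [4, 10, 10, 12, 12, 14]
Total comparisons: 4

The merged array is [4, 10, 10, 12, 12, 14], requiring 4 comparisons. The merge step runs in O(n) time where n is the total number of elements.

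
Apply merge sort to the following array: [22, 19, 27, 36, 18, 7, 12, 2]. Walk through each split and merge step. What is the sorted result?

Merge sort trace:

Split: [22, 19, 27, 36, 18, 7, 12, 2] -> [22, 19, 27, 36] and [18, 7, 12, 2]
  Split: [22, 19, 27, 36] -> [22, 19] and [27, 36]
    Split: [22, 19] -> [22] and [19]
    Merge: [22] + [19] -> [19, 22]
    Split: [27, 36] -> [27] and [36]
    Merge: [27] + [36] -> [27, 36]
  Merge: [19, 22] + [27, 36] -> [19, 22, 27, 36]
  Split: [18, 7, 12, 2] -> [18, 7] and [12, 2]
    Split: [18, 7] -> [18] and [7]
    Merge: [18] + [7] -> [7, 18]
    Split: [12, 2] -> [12] and [2]
    Merge: [12] + [2] -> [2, 12]
  Merge: [7, 18] + [2, 12] -> [2, 7, 12, 18]
Merge: [19, 22, 27, 36] + [2, 7, 12, 18] -> [2, 7, 12, 18, 19, 22, 27, 36]

Final sorted array: [2, 7, 12, 18, 19, 22, 27, 36]

The merge sort proceeds by recursively splitting the array and merging sorted halves.
After all merges, the sorted array is [2, 7, 12, 18, 19, 22, 27, 36].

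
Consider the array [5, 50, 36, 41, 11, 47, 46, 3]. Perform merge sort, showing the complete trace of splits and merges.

Merge sort trace:

Split: [5, 50, 36, 41, 11, 47, 46, 3] -> [5, 50, 36, 41] and [11, 47, 46, 3]
  Split: [5, 50, 36, 41] -> [5, 50] and [36, 41]
    Split: [5, 50] -> [5] and [50]
    Merge: [5] + [50] -> [5, 50]
    Split: [36, 41] -> [36] and [41]
    Merge: [36] + [41] -> [36, 41]
  Merge: [5, 50] + [36, 41] -> [5, 36, 41, 50]
  Split: [11, 47, 46, 3] -> [11, 47] and [46, 3]
    Split: [11, 47] -> [11] and [47]
    Merge: [11] + [47] -> [11, 47]
    Split: [46, 3] -> [46] and [3]
    Merge: [46] + [3] -> [3, 46]
  Merge: [11, 47] + [3, 46] -> [3, 11, 46, 47]
Merge: [5, 36, 41, 50] + [3, 11, 46, 47] -> [3, 5, 11, 36, 41, 46, 47, 50]

Final sorted array: [3, 5, 11, 36, 41, 46, 47, 50]

The merge sort proceeds by recursively splitting the array and merging sorted halves.
After all merges, the sorted array is [3, 5, 11, 36, 41, 46, 47, 50].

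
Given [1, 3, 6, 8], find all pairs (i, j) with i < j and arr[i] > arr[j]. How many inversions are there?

Finding inversions in [1, 3, 6, 8]:


Total inversions: 0

The array has 0 inversions. It is already sorted.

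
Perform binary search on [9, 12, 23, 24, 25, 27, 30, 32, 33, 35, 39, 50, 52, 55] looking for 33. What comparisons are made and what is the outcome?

Binary search for 33 in [9, 12, 23, 24, 25, 27, 30, 32, 33, 35, 39, 50, 52, 55]:

lo=0, hi=13, mid=6, arr[mid]=30 -> 30 < 33, search right half
lo=7, hi=13, mid=10, arr[mid]=39 -> 39 > 33, search left half
lo=7, hi=9, mid=8, arr[mid]=33 -> Found target at index 8!

Binary search finds 33 at index 8 after 3 comparisons. The search repeatedly halves the search space by comparing with the middle element.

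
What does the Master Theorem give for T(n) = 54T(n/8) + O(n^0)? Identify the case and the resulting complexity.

Master Theorem for T(n) = 54T(n/8) + O(n^0):

a = 54, b = 8, c = 0
log_b(a) = log_8(54) = 1.9183

Case 1: c = 0 < log_8(54) = 1.9183
T(n) = O(n^(log_8 54))

For T(n) = 54T(n/8) + O(n^0): log_8(54) = 1.9183. This is Case 1 of the Master Theorem (c < log_b(a), work dominated by leaves), giving O(n^(log_8 54)).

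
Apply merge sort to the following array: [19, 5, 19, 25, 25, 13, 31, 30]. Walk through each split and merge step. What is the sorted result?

Merge sort trace:

Split: [19, 5, 19, 25, 25, 13, 31, 30] -> [19, 5, 19, 25] and [25, 13, 31, 30]
  Split: [19, 5, 19, 25] -> [19, 5] and [19, 25]
    Split: [19, 5] -> [19] and [5]
    Merge: [19] + [5] -> [5, 19]
    Split: [19, 25] -> [19] and [25]
    Merge: [19] + [25] -> [19, 25]
  Merge: [5, 19] + [19, 25] -> [5, 19, 19, 25]
  Split: [25, 13, 31, 30] -> [25, 13] and [31, 30]
    Split: [25, 13] -> [25] and [13]
    Merge: [25] + [13] -> [13, 25]
    Split: [31, 30] -> [31] and [30]
    Merge: [31] + [30] -> [30, 31]
  Merge: [13, 25] + [30, 31] -> [13, 25, 30, 31]
Merge: [5, 19, 19, 25] + [13, 25, 30, 31] -> [5, 13, 19, 19, 25, 25, 30, 31]

Final sorted array: [5, 13, 19, 19, 25, 25, 30, 31]

The merge sort proceeds by recursively splitting the array and merging sorted halves.
After all merges, the sorted array is [5, 13, 19, 19, 25, 25, 30, 31].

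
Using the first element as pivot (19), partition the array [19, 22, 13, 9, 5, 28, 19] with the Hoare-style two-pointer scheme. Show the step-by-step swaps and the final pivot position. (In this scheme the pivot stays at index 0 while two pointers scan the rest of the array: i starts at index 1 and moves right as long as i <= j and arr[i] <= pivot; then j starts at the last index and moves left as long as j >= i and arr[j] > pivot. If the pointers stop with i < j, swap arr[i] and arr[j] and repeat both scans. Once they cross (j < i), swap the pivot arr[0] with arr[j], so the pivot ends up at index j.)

Hoare-style two-pointer partition with pivot = 19:

Initial array: [19, 22, 13, 9, 5, 28, 19]

Pointers start at i = 1, j = 6.
i stops at index 1 (arr[1]=22 > 19), j stops at index 6 (arr[6]=19 <= 19): swap arr[1] and arr[6], array becomes [19, 19, 13, 9, 5, 28, 22]
i ends at 5, j ends at 4: the pointers have crossed (j < i), so scanning stops.

Swap pivot arr[0] with arr[4] to place pivot at position 4: [5, 19, 13, 9, 19, 28, 22]
Pivot position: 4

After partitioning with pivot 19, the array becomes [5, 19, 13, 9, 19, 28, 22]. The pivot is placed at index 4. All elements to the left of the pivot are <= 19, and all elements to the right are > 19.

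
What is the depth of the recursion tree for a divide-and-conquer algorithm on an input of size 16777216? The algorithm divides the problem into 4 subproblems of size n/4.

For divide and conquer with division factor 4:

Problem sizes at each level:
Level 0: 16777216
Level 1: 4194304
Level 2: 1048576
Level 3: 262144
Level 4: 65536
Level 5: 16384
Level 6: 4096
Level 7: 1024
Level 8: 256
Level 9: 64
Level 10: 16
Level 11: 4
Level 12: 1

The root is level 0 and the size-1 base case is level 12 (the tree spans levels 0 through 12, i.e. 13 levels counting the root), so the depth is the number of divisions: log_4(16777216) = 12

The recursion tree depth is log_4(16777216) = 12. At each level, the problem size is divided by 4, so it takes 12 divisions to reduce to a base case of size 1. The algorithm makes 4 recursive calls at each level.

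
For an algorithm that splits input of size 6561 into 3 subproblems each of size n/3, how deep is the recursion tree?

For divide and conquer with division factor 3:

Problem sizes at each level:
Level 0: 6561
Level 1: 2187
Level 2: 729
Level 3: 243
Level 4: 81
Level 5: 27
Level 6: 9
Level 7: 3
Level 8: 1

The root is level 0 and the size-1 base case is level 8 (the tree spans levels 0 through 8, i.e. 9 levels counting the root), so the depth is the number of divisions: log_3(6561) = 8

The recursion tree depth is log_3(6561) = 8. At each level, the problem size is divided by 3, so it takes 8 divisions to reduce to a base case of size 1. The algorithm makes 3 recursive calls at each level.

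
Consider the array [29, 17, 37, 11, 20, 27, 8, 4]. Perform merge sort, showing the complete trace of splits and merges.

Merge sort trace:

Split: [29, 17, 37, 11, 20, 27, 8, 4] -> [29, 17, 37, 11] and [20, 27, 8, 4]
  Split: [29, 17, 37, 11] -> [29, 17] and [37, 11]
    Split: [29, 17] -> [29] and [17]
    Merge: [29] + [17] -> [17, 29]
    Split: [37, 11] -> [37] and [11]
    Merge: [37] + [11] -> [11, 37]
  Merge: [17, 29] + [11, 37] -> [11, 17, 29, 37]
  Split: [20, 27, 8, 4] -> [20, 27] and [8, 4]
    Split: [20, 27] -> [20] and [27]
    Merge: [20] + [27] -> [20, 27]
    Split: [8, 4] -> [8] and [4]
    Merge: [8] + [4] -> [4, 8]
  Merge: [20, 27] + [4, 8] -> [4, 8, 20, 27]
Merge: [11, 17, 29, 37] + [4, 8, 20, 27] -> [4, 8, 11, 17, 20, 27, 29, 37]

Final sorted array: [4, 8, 11, 17, 20, 27, 29, 37]

The merge sort proceeds by recursively splitting the array and merging sorted halves.
After all merges, the sorted array is [4, 8, 11, 17, 20, 27, 29, 37].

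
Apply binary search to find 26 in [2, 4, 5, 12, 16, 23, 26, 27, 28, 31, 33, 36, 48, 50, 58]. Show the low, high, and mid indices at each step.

Binary search for 26 in [2, 4, 5, 12, 16, 23, 26, 27, 28, 31, 33, 36, 48, 50, 58]:

lo=0, hi=14, mid=7, arr[mid]=27 -> 27 > 26, search left half
lo=0, hi=6, mid=3, arr[mid]=12 -> 12 < 26, search right half
lo=4, hi=6, mid=5, arr[mid]=23 -> 23 < 26, search right half
lo=6, hi=6, mid=6, arr[mid]=26 -> Found target at index 6!

Binary search finds 26 at index 6 after 4 comparisons. The search repeatedly halves the search space by comparing with the middle element.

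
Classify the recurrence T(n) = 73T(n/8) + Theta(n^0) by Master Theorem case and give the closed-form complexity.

Master Theorem for T(n) = 73T(n/8) + O(n^0):

a = 73, b = 8, c = 0
log_b(a) = log_8(73) = 2.0633

Case 1: c = 0 < log_8(73) = 2.0633
T(n) = O(n^(log_8 73))

For T(n) = 73T(n/8) + O(n^0): log_8(73) = 2.0633. This is Case 1 of the Master Theorem (c < log_b(a), work dominated by leaves), giving O(n^(log_8 73)).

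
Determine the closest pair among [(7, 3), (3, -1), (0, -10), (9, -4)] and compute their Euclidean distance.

Computing all pairwise distances among 4 points:

d((7, 3), (3, -1)) = 5.6569 <-- minimum
d((7, 3), (0, -10)) = 14.7648
d((7, 3), (9, -4)) = 7.2801
d((3, -1), (0, -10)) = 9.4868
d((3, -1), (9, -4)) = 6.7082
d((0, -10), (9, -4)) = 10.8167

Closest pair: (7, 3) and (3, -1) with distance 5.6569

The closest pair is (7, 3) and (3, -1) with Euclidean distance 5.6569. For 4 points, brute-force pairwise comparison is shown above. For large n, the divide-and-conquer algorithm (sort by x, recurse on halves, check the dividing strip) achieves O(n log n).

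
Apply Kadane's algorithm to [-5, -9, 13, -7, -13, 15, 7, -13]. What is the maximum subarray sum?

Using Kadane's algorithm on [-5, -9, 13, -7, -13, 15, 7, -13]:

Scanning through the array:
Position 1 (value -9): max_ending_here = -9, max_so_far = -5
Position 2 (value 13): max_ending_here = 13, max_so_far = 13
Position 3 (value -7): max_ending_here = 6, max_so_far = 13
Position 4 (value -13): max_ending_here = -7, max_so_far = 13
Position 5 (value 15): max_ending_here = 15, max_so_far = 15
Position 6 (value 7): max_ending_here = 22, max_so_far = 22
Position 7 (value -13): max_ending_here = 9, max_so_far = 22

Maximum subarray: [15, 7]
Maximum sum: 22

The maximum subarray is [15, 7] with sum 22. This subarray runs from index 5 to index 6.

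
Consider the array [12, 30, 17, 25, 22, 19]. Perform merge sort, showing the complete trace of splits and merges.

Merge sort trace:

Split: [12, 30, 17, 25, 22, 19] -> [12, 30, 17] and [25, 22, 19]
  Split: [12, 30, 17] -> [12] and [30, 17]
    Split: [30, 17] -> [30] and [17]
    Merge: [30] + [17] -> [17, 30]
  Merge: [12] + [17, 30] -> [12, 17, 30]
  Split: [25, 22, 19] -> [25] and [22, 19]
    Split: [22, 19] -> [22] and [19]
    Merge: [22] + [19] -> [19, 22]
  Merge: [25] + [19, 22] -> [19, 22, 25]
Merge: [12, 17, 30] + [19, 22, 25] -> [12, 17, 19, 22, 25, 30]

Final sorted array: [12, 17, 19, 22, 25, 30]

The merge sort proceeds by recursively splitting the array and merging sorted halves.
After all merges, the sorted array is [12, 17, 19, 22, 25, 30].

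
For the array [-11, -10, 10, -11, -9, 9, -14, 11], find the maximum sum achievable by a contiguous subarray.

Using Kadane's algorithm on [-11, -10, 10, -11, -9, 9, -14, 11]:

Scanning through the array:
Position 1 (value -10): max_ending_here = -10, max_so_far = -10
Position 2 (value 10): max_ending_here = 10, max_so_far = 10
Position 3 (value -11): max_ending_here = -1, max_so_far = 10
Position 4 (value -9): max_ending_here = -9, max_so_far = 10
Position 5 (value 9): max_ending_here = 9, max_so_far = 10
Position 6 (value -14): max_ending_here = -5, max_so_far = 10
Position 7 (value 11): max_ending_here = 11, max_so_far = 11

Maximum subarray: [11]
Maximum sum: 11

The maximum subarray is [11] with sum 11. This subarray runs from index 7 to index 7.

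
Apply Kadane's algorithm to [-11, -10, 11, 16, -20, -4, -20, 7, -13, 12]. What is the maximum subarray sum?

Using Kadane's algorithm on [-11, -10, 11, 16, -20, -4, -20, 7, -13, 12]:

Scanning through the array:
Position 1 (value -10): max_ending_here = -10, max_so_far = -10
Position 2 (value 11): max_ending_here = 11, max_so_far = 11
Position 3 (value 16): max_ending_here = 27, max_so_far = 27
Position 4 (value -20): max_ending_here = 7, max_so_far = 27
Position 5 (value -4): max_ending_here = 3, max_so_far = 27
Position 6 (value -20): max_ending_here = -17, max_so_far = 27
Position 7 (value 7): max_ending_here = 7, max_so_far = 27
Position 8 (value -13): max_ending_here = -6, max_so_far = 27
Position 9 (value 12): max_ending_here = 12, max_so_far = 27

Maximum subarray: [11, 16]
Maximum sum: 27

The maximum subarray is [11, 16] with sum 27. This subarray runs from index 2 to index 3.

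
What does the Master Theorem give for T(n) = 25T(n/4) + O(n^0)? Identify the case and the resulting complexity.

Master Theorem for T(n) = 25T(n/4) + O(n^0):

a = 25, b = 4, c = 0
log_b(a) = log_4(25) = 2.3219

Case 1: c = 0 < log_4(25) = 2.3219
T(n) = O(n^(log_4 25))

For T(n) = 25T(n/4) + O(n^0): log_4(25) = 2.3219. This is Case 1 of the Master Theorem (c < log_b(a), work dominated by leaves), giving O(n^(log_4 25)).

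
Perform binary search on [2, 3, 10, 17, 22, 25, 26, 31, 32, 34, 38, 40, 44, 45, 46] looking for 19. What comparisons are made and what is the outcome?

Binary search for 19 in [2, 3, 10, 17, 22, 25, 26, 31, 32, 34, 38, 40, 44, 45, 46]:

lo=0, hi=14, mid=7, arr[mid]=31 -> 31 > 19, search left half
lo=0, hi=6, mid=3, arr[mid]=17 -> 17 < 19, search right half
lo=4, hi=6, mid=5, arr[mid]=25 -> 25 > 19, search left half
lo=4, hi=4, mid=4, arr[mid]=22 -> 22 > 19, search left half
lo=4 > hi=3, target 19 not found

Binary search determines that 19 is not in the array after 4 comparisons. The search space was exhausted without finding the target.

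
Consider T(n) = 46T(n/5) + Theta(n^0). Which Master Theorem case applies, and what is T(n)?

Master Theorem for T(n) = 46T(n/5) + O(n^0):

a = 46, b = 5, c = 0
log_b(a) = log_5(46) = 2.3789

Case 1: c = 0 < log_5(46) = 2.3789
T(n) = O(n^(log_5 46))

For T(n) = 46T(n/5) + O(n^0): log_5(46) = 2.3789. This is Case 1 of the Master Theorem (c < log_b(a), work dominated by leaves), giving O(n^(log_5 46)).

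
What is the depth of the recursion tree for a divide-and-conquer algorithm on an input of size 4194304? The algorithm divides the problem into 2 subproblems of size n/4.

For divide and conquer with division factor 4:

Problem sizes at each level:
Level 0: 4194304
Level 1: 1048576
Level 2: 262144
Level 3: 65536
Level 4: 16384
Level 5: 4096
Level 6: 1024
Level 7: 256
Level 8: 64
Level 9: 16
Level 10: 4
Level 11: 1

The root is level 0 and the size-1 base case is level 11 (the tree spans levels 0 through 11, i.e. 12 levels counting the root), so the depth is the number of divisions: log_4(4194304) = 11

The recursion tree depth is log_4(4194304) = 11. At each level, the problem size is divided by 4, so it takes 11 divisions to reduce to a base case of size 1. The algorithm makes 2 recursive calls at each level.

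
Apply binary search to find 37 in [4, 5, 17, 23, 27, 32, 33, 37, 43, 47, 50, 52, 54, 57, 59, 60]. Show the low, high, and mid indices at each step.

Binary search for 37 in [4, 5, 17, 23, 27, 32, 33, 37, 43, 47, 50, 52, 54, 57, 59, 60]:

lo=0, hi=15, mid=7, arr[mid]=37 -> Found target at index 7!

Binary search finds 37 at index 7 after 1 comparisons. The search repeatedly halves the search space by comparing with the middle element.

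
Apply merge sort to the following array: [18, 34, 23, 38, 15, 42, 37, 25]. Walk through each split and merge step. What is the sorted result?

Merge sort trace:

Split: [18, 34, 23, 38, 15, 42, 37, 25] -> [18, 34, 23, 38] and [15, 42, 37, 25]
  Split: [18, 34, 23, 38] -> [18, 34] and [23, 38]
    Split: [18, 34] -> [18] and [34]
    Merge: [18] + [34] -> [18, 34]
    Split: [23, 38] -> [23] and [38]
    Merge: [23] + [38] -> [23, 38]
  Merge: [18, 34] + [23, 38] -> [18, 23, 34, 38]
  Split: [15, 42, 37, 25] -> [15, 42] and [37, 25]
    Split: [15, 42] -> [15] and [42]
    Merge: [15] + [42] -> [15, 42]
    Split: [37, 25] -> [37] and [25]
    Merge: [37] + [25] -> [25, 37]
  Merge: [15, 42] + [25, 37] -> [15, 25, 37, 42]
Merge: [18, 23, 34, 38] + [15, 25, 37, 42] -> [15, 18, 23, 25, 34, 37, 38, 42]

Final sorted array: [15, 18, 23, 25, 34, 37, 38, 42]

The merge sort proceeds by recursively splitting the array and merging sorted halves.
After all merges, the sorted array is [15, 18, 23, 25, 34, 37, 38, 42].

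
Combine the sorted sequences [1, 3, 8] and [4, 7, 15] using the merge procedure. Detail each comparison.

Merging process:

Compare 1 vs 4: take 1 from left. Merged: [1]
Compare 3 vs 4: take 3 from left. Merged: [1, 3]
Compare 8 vs 4: take 4 from right. Merged: [1, 3, 4]
Compare 8 vs 7: take 7 from right. Merged: [1, 3, 4, 7]
Compare 8 vs 15: take 8 from left. Merged: [1, 3, 4, 7, 8]
Append remaining from right: [15]. Merged: [1, 3, 4, 7, 8, 15]

Final merged array: [1, 3, 4, 7, 8, 15]
Total comparisons: 5

The merged array is [1, 3, 4, 7, 8, 15], requiring 5 comparisons. The merge step runs in O(n) time where n is the total number of elements.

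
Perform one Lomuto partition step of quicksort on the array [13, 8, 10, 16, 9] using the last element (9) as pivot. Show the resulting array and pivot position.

Lomuto partition with pivot = 9:

Initial array: [13, 8, 10, 16, 9]

arr[0]=13 > 9: no swap
arr[1]=8 <= 9: swap with position 0, array becomes [8, 13, 10, 16, 9]
arr[2]=10 > 9: no swap
arr[3]=16 > 9: no swap

Place pivot at position 1: [8, 9, 10, 16, 13]
Pivot position: 1

After partitioning with pivot 9, the array becomes [8, 9, 10, 16, 13]. The pivot is placed at index 1. All elements to the left of the pivot are <= 9, and all elements to the right are > 9.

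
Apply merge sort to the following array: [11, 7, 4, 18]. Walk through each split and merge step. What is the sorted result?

Merge sort trace:

Split: [11, 7, 4, 18] -> [11, 7] and [4, 18]
  Split: [11, 7] -> [11] and [7]
  Merge: [11] + [7] -> [7, 11]
  Split: [4, 18] -> [4] and [18]
  Merge: [4] + [18] -> [4, 18]
Merge: [7, 11] + [4, 18] -> [4, 7, 11, 18]

Final sorted array: [4, 7, 11, 18]

The merge sort proceeds by recursively splitting the array and merging sorted halves.
After all merges, the sorted array is [4, 7, 11, 18].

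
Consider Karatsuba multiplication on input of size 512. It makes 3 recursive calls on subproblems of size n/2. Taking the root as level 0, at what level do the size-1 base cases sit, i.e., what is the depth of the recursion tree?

For divide and conquer with division factor 2:

Problem sizes at each level:
Level 0: 512
Level 1: 256
Level 2: 128
Level 3: 64
Level 4: 32
Level 5: 16
Level 6: 8
Level 7: 4
Level 8: 2
Level 9: 1

The root is level 0 and the size-1 base case is level 9 (the tree spans levels 0 through 9, i.e. 10 levels counting the root), so the depth is the number of divisions: log_2(512) = 9

The recursion tree depth is log_2(512) = 9. At each level, the problem size is divided by 2, so it takes 9 divisions to reduce to a base case of size 1. The algorithm makes 3 recursive calls at each level.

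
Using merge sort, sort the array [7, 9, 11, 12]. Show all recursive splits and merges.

Merge sort trace:

Split: [7, 9, 11, 12] -> [7, 9] and [11, 12]
  Split: [7, 9] -> [7] and [9]
  Merge: [7] + [9] -> [7, 9]
  Split: [11, 12] -> [11] and [12]
  Merge: [11] + [12] -> [11, 12]
Merge: [7, 9] + [11, 12] -> [7, 9, 11, 12]

Final sorted array: [7, 9, 11, 12]

The merge sort proceeds by recursively splitting the array and merging sorted halves.
After all merges, the sorted array is [7, 9, 11, 12].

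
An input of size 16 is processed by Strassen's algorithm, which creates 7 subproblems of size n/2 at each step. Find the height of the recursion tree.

For divide and conquer with division factor 2:

Problem sizes at each level:
Level 0: 16
Level 1: 8
Level 2: 4
Level 3: 2
Level 4: 1

The root is level 0 and the size-1 base case is level 4 (the tree spans levels 0 through 4, i.e. 5 levels counting the root), so the depth is the number of divisions: log_2(16) = 4

The recursion tree depth is log_2(16) = 4. At each level, the problem size is divided by 2, so it takes 4 divisions to reduce to a base case of size 1. The algorithm makes 7 recursive calls at each level.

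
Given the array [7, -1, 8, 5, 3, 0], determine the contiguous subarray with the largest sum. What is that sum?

Using Kadane's algorithm on [7, -1, 8, 5, 3, 0]:

Scanning through the array:
Position 1 (value -1): max_ending_here = 6, max_so_far = 7
Position 2 (value 8): max_ending_here = 14, max_so_far = 14
Position 3 (value 5): max_ending_here = 19, max_so_far = 19
Position 4 (value 3): max_ending_here = 22, max_so_far = 22
Position 5 (value 0): max_ending_here = 22, max_so_far = 22

Maximum subarray: [7, -1, 8, 5, 3]
Maximum sum: 22

The maximum subarray is [7, -1, 8, 5, 3] with sum 22. This subarray runs from index 0 to index 4.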